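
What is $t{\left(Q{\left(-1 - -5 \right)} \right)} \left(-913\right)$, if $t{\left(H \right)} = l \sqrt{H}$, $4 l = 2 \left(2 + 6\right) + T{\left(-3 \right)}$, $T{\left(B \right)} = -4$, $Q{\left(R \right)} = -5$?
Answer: $- 2739 i \sqrt{5} \approx - 6124.6 i$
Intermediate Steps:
$l = 3$ ($l = \frac{2 \left(2 + 6\right) - 4}{4} = \frac{2 \cdot 8 - 4}{4} = \frac{16 - 4}{4} = \frac{1}{4} \cdot 12 = 3$)
$t{\left(H \right)} = 3 \sqrt{H}$
$t{\left(Q{\left(-1 - -5 \right)} \right)} \left(-913\right) = 3 \sqrt{-5} \left(-913\right) = 3 i \sqrt{5} \left(-913\right) = - 2739 i \sqrt{5}$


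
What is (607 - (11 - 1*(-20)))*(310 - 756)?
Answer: -256896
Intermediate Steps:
(607 - (11 - 1*(-20)))*(310 - 756) = (607 - (11 + 20))*(-446) = (607 - 1*31)*(-446) = (607 - 31)*(-446) = 576*(-446) = -256896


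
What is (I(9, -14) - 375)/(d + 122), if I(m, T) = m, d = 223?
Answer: -122/115 ≈ -1.0609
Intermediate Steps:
(I(9, -14) - 375)/(d + 122) = (9 - 375)/(223 + 122) = -366/345 = -366*1/345 = -122/115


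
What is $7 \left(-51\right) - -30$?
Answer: $-327$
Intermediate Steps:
$7 \left(-51\right) - -30 = -357 + 30 = -327$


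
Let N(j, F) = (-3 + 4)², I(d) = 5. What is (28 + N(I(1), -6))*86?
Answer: 2494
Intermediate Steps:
N(j, F) = 1 (N(j, F) = 1² = 1)
(28 + N(I(1), -6))*86 = (28 + 1)*86 = 29*86 = 2494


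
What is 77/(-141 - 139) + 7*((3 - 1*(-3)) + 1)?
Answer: 1949/40 ≈ 48.725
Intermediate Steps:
77/(-141 - 139) + 7*((3 - 1*(-3)) + 1) = 77/(-280) + 7*((3 + 3) + 1) = -1/280*77 + 7*(6 + 1) = -11/40 + 7*7 = -11/40 + 49 = 1949/40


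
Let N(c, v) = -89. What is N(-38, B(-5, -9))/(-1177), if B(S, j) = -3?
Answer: 89/1177 ≈ 0.075616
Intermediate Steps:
N(-38, B(-5, -9))/(-1177) = -89/(-1177) = -89*(-1/1177) = 89/1177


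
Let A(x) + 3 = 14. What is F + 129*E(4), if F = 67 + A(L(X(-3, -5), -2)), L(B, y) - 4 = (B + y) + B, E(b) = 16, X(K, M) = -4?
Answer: 2142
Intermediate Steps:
L(B, y) = 4 + y + 2*B (L(B, y) = 4 + ((B + y) + B) = 4 + (y + 2*B) = 4 + y + 2*B)
A(x) = 11 (A(x) = -3 + 14 = 11)
F = 78 (F = 67 + 11 = 78)
F + 129*E(4) = 78 + 129*16 = 78 + 2064 = 2142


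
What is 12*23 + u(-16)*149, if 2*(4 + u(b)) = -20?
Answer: -1810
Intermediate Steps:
u(b) = -14 (u(b) = -4 + (½)*(-20) = -4 - 10 = -14)
12*23 + u(-16)*149 = 12*23 - 14*149 = 276 - 2086 = -1810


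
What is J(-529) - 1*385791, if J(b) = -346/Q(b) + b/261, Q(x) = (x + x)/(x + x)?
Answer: -100782286/261 ≈ -3.8614e+5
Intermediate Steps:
Q(x) = 1 (Q(x) = (2*x)/((2*x)) = (2*x)*(1/(2*x)) = 1)
J(b) = -346 + b/261 (J(b) = -346/1 + b/261 = -346*1 + b*(1/261) = -346 + b/261)
J(-529) - 1*385791 = (-346 + (1/261)*(-529)) - 1*385791 = (-346 - 529/261) - 385791 = -90835/261 - 385791 = -100782286/261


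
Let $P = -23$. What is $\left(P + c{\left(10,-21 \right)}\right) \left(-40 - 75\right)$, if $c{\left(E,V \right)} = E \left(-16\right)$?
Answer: $21045$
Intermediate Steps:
$c{\left(E,V \right)} = - 16 E$
$\left(P + c{\left(10,-21 \right)}\right) \left(-40 - 75\right) = \left(-23 - 160\right) \left(-40 - 75\right) = \left(-23 - 160\right) \left(-115\right) = \left(-183\right) \left(-115\right) = 21045$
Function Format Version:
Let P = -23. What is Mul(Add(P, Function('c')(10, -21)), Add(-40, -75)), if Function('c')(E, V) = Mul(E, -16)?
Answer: 21045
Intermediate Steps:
Function('c')(E, V) = Mul(-16, E)
Mul(Add(P, Function('c')(10, -21)), Add(-40, -75)) = Mul(Add(-23, Mul(-16, 10)), Add(-40, -75)) = Mul(Add(-23, -160), -115) = Mul(-183, -115) = 21045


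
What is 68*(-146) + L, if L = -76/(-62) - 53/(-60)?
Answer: -18462157/1860 ≈ -9925.9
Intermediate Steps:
L = 3923/1860 (L = -76*(-1/62) - 53*(-1/60) = 38/31 + 53/60 = 3923/1860 ≈ 2.1091)
68*(-146) + L = 68*(-146) + 3923/1860 = -9928 + 3923/1860 = -18462157/1860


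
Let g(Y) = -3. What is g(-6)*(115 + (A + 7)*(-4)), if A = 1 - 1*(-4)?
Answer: -201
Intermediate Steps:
A = 5 (A = 1 + 4 = 5)
g(-6)*(115 + (A + 7)*(-4)) = -3*(115 + (5 + 7)*(-4)) = -3*(115 + 12*(-4)) = -3*(115 - 48) = -3*67 = -201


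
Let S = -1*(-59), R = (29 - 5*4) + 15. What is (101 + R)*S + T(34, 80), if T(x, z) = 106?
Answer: 7481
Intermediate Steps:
R = 24 (R = (29 - 20) + 15 = 9 + 15 = 24)
S = 59
(101 + R)*S + T(34, 80) = (101 + 24)*59 + 106 = 125*59 + 106 = 7375 + 106 = 7481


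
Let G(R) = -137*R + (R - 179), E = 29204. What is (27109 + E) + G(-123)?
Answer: 72862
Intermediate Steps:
G(R) = -179 - 136*R (G(R) = -137*R + (-179 + R) = -179 - 136*R)
(27109 + E) + G(-123) = (27109 + 29204) + (-179 - 136*(-123)) = 56313 + (-179 + 16728) = 56313 + 16549 = 72862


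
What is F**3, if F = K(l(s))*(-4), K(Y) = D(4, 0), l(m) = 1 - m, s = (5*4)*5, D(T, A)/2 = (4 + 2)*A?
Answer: 0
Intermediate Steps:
D(T, A) = 12*A (D(T, A) = 2*((4 + 2)*A) = 2*(6*A) = 12*A)
s = 100 (s = 20*5 = 100)
K(Y) = 0 (K(Y) = 12*0 = 0)
F = 0 (F = 0*(-4) = 0)
F**3 = 0**3 = 0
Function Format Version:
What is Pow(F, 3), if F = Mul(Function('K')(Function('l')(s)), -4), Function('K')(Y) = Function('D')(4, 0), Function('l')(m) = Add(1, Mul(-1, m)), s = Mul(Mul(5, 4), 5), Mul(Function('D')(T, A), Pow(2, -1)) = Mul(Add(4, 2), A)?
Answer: 0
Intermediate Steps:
Function('D')(T, A) = Mul(12, A) (Function('D')(T, A) = Mul(2, Mul(Add(4, 2), A)) = Mul(2, Mul(6, A)) = Mul(12, A))
s = 100 (s = Mul(20, 5) = 100)
Function('K')(Y) = 0 (Function('K')(Y) = Mul(12, 0) = 0)
F = 0 (F = Mul(0, -4) = 0)
Pow(F, 3) = Pow(0, 3) = 0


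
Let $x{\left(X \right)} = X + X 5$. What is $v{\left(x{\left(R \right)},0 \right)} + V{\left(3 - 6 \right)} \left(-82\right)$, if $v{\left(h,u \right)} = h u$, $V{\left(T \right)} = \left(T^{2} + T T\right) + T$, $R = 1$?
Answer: $-1230$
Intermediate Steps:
$x{\left(X \right)} = 6 X$ ($x{\left(X \right)} = X + 5 X = 6 X$)
$V{\left(T \right)} = T + 2 T^{2}$ ($V{\left(T \right)} = \left(T^{2} + T^{2}\right) + T = 2 T^{2} + T = T + 2 T^{2}$)
$v{\left(x{\left(R \right)},0 \right)} + V{\left(3 - 6 \right)} \left(-82\right) = 6 \cdot 1 \cdot 0 + \left(3 - 6\right) \left(1 + 2 \left(3 - 6\right)\right) \left(-82\right) = 6 \cdot 0 + \left(3 - 6\right) \left(1 + 2 \left(3 - 6\right)\right) \left(-82\right) = 0 + - 3 \left(1 + 2 \left(-3\right)\right) \left(-82\right) = 0 + - 3 \left(1 - 6\right) \left(-82\right) = 0 + \left(-3\right) \left(-5\right) \left(-82\right) = 0 + 15 \left(-82\right) = 0 - 1230 = -1230$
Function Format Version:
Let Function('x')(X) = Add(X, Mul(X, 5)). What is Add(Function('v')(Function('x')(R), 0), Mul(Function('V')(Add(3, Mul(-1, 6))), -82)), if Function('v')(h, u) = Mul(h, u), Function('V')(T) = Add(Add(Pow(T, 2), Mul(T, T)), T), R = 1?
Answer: -1230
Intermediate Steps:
Function('x')(X) = Mul(6, X) (Function('x')(X) = Add(X, Mul(5, X)) = Mul(6, X))
Function('V')(T) = Add(T, Mul(2, Pow(T, 2))) (Function('V')(T) = Add(Add(Pow(T, 2), Pow(T, 2)), T) = Add(Mul(2, Pow(T, 2)), T) = Add(T, Mul(2, Pow(T, 2))))
Add(Function('v')(Function('x')(R), 0), Mul(Function('V')(Add(3, Mul(-1, 6))), -82)) = Add(Mul(Mul(6, 1), 0), Mul(Mul(Add(3, Mul(-1, 6)), Add(1, Mul(2, Add(3, Mul(-1, 6))))), -82)) = Add(Mul(6, 0), Mul(Mul(Add(3, -6), Add(1, Mul(2, Add(3, -6)))), -82)) = Add(0, Mul(Mul(-3, Add(1, Mul(2, -3))), -82)) = Add(0, Mul(Mul(-3, Add(1, -6)), -82)) = Add(0, Mul(Mul(-3, -5), -82)) = Add(0, Mul(15, -82)) = Add(0, -1230) = -1230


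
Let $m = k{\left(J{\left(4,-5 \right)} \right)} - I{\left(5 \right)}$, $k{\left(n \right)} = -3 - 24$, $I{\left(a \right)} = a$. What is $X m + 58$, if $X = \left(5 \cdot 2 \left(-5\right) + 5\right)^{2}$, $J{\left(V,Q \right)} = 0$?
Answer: $-64742$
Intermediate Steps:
$X = 2025$ ($X = \left(10 \left(-5\right) + 5\right)^{2} = \left(-50 + 5\right)^{2} = \left(-45\right)^{2} = 2025$)
$k{\left(n \right)} = -27$ ($k{\left(n \right)} = -3 - 24 = -27$)
$m = -32$ ($m = -27 - 5 = -32$)
$X m + 58 = 2025 \left(-32\right) + 58 = -64800 + 58 = -64742$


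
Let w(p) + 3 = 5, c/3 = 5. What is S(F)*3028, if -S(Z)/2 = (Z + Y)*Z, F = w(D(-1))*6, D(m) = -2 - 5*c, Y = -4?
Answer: -581376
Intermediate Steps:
c = 15 (c = 3*5 = 15)
D(m) = -77 (D(m) = -2 - 5*15 = -2 - 75 = -77)
w(p) = 2 (w(p) = -3 + 5 = 2)
F = 12 (F = 2*6 = 12)
S(Z) = -2*Z*(-4 + Z) (S(Z) = -2*(Z - 4)*Z = -2*(-4 + Z)*Z = -2*Z*(-4 + Z))
S(F)*3028 = (2*12*(4 - 1*12))*3028 = (2*12*(4 - 12))*3028 = (2*12*(-8))*3028 = -192*3028 = -581376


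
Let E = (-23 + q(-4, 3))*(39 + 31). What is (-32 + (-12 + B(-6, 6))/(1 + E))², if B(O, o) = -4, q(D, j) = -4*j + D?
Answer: 7623385344/7447441 ≈ 1023.6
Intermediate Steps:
q(D, j) = D - 4*j
E = -2730 (E = (-23 + (-4 - 4*3))*(39 + 31) = (-23 + (-4 - 12))*70 = (-23 - 16)*70 = -39*70 = -2730)
(-32 + (-12 + B(-6, 6))/(1 + E))² = (-32 + (-12 - 4)/(1 - 2730))² = (-32 - 16/(-2729))² = (-32 - 16*(-1/2729))² = (-32 + 16/2729)² = (-87312/2729)² = 7623385344/7447441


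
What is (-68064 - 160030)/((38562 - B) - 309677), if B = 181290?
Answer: 228094/452405 ≈ 0.50418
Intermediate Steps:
(-68064 - 160030)/((38562 - B) - 309677) = (-68064 - 160030)/((38562 - 1*181290) - 309677) = -228094/((38562 - 181290) - 309677) = -228094/(-142728 - 309677) = -228094/(-452405) = -228094*(-1/452405) = 228094/452405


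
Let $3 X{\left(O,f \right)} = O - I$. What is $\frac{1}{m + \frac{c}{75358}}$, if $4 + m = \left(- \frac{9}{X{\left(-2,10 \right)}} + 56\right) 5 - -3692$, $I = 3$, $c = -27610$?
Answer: $\frac{37679}{150513800} \approx 0.00025034$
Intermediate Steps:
$X{\left(O,f \right)} = -1 + \frac{O}{3}$ ($X{\left(O,f \right)} = \frac{O - 3}{3} = \frac{-3 + O}{3} = -1 + \frac{O}{3}$)
$m = 3995$ ($m = -4 + \left(\left(- \frac{9}{-1 + \frac{1}{3} \left(-2\right)} + 56\right) 5 - -3692\right) = -4 + \left(\left(- \frac{9}{-1 - \frac{2}{3}} + 56\right) 5 + 3692\right) = -4 + \left(\left(- \frac{9}{- \frac{5}{3}} + 56\right) 5 + 3692\right) = -4 + \left(\left(\left(-9\right) \left(- \frac{3}{5}\right) + 56\right) 5 + 3692\right) = -4 + \left(\left(\frac{27}{5} + 56\right) 5 + 3692\right) = -4 + \left(\frac{307}{5} \cdot 5 + 3692\right) = -4 + \left(307 + 3692\right) = -4 + 3999 = 3995$)
$\frac{1}{m + \frac{c}{75358}} = \frac{1}{3995 - \frac{27610}{75358}} = \frac{1}{3995 - \frac{13805}{37679}} = \frac{1}{\frac{150513800}{37679}} = \frac{37679}{150513800}$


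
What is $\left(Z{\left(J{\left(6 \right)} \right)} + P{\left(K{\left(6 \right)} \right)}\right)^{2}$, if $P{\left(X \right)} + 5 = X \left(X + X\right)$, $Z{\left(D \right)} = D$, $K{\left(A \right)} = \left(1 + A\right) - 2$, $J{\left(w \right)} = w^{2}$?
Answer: $6561$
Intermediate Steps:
$K{\left(A \right)} = -1 + A$
$P{\left(X \right)} = -5 + 2 X^{2}$ ($P{\left(X \right)} = -5 + X \left(X + X\right) = -5 + X 2 X = -5 + 2 X^{2}$)
$\left(Z{\left(J{\left(6 \right)} \right)} + P{\left(K{\left(6 \right)} \right)}\right)^{2} = \left(6^{2} - \left(5 - 2 \left(-1 + 6\right)^{2}\right)\right)^{2} = \left(36 - \left(5 - 2 \cdot 5^{2}\right)\right)^{2} = \left(36 + \left(-5 + 2 \cdot 25\right)\right)^{2} = \left(36 + \left(-5 + 50\right)\right)^{2} = \left(36 + 45\right)^{2} = 81^{2} = 6561$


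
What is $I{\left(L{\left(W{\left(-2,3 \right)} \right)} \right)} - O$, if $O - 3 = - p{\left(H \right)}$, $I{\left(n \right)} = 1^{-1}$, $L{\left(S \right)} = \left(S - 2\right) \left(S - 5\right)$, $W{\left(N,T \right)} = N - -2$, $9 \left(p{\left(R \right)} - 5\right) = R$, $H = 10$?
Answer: $\frac{37}{9} \approx 4.1111$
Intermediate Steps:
$p{\left(R \right)} = 5 + \frac{R}{9}$
$W{\left(N,T \right)} = 2 + N$ ($W{\left(N,T \right)} = N + 2 = 2 + N$)
$L{\left(S \right)} = \left(-5 + S\right) \left(-2 + S\right)$ ($L{\left(S \right)} = \left(-2 + S\right) \left(-5 + S\right) = \left(-5 + S\right) \left(-2 + S\right)$)
$I{\left(n \right)} = 1$
$O = - \frac{28}{9}$ ($O = 3 - \left(5 + \frac{1}{9} \cdot 10\right) = 3 - \left(5 + \frac{10}{9}\right) = 3 - \frac{55}{9} = - \frac{28}{9} \approx -3.1111$)
$I{\left(L{\left(W{\left(-2,3 \right)} \right)} \right)} - O = 1 - - \frac{28}{9} = 1 + \frac{28}{9} = \frac{37}{9}$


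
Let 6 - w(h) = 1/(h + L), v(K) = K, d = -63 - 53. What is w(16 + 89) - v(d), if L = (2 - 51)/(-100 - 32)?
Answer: 1696766/13909 ≈ 121.99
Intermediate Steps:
L = 49/132 (L = -49/(-132) = -49*(-1/132) = 49/132 ≈ 0.37121)
d = -116
w(h) = 6 - 1/(49/132 + h) (w(h) = 6 - 1/(h + 49/132) = 6 - 1/(49/132 + h))
w(16 + 89) - v(d) = 18*(9 + 44*(16 + 89))/(49 + 132*(16 + 89)) - 1*(-116) = 18*(9 + 44*105)/(49 + 132*105) + 116 = 18*(9 + 4620)/(49 + 13860) + 116 = 18*4629/13909 + 116 = 18*(1/13909)*4629 + 116 = 83322/13909 + 116 = 1696766/13909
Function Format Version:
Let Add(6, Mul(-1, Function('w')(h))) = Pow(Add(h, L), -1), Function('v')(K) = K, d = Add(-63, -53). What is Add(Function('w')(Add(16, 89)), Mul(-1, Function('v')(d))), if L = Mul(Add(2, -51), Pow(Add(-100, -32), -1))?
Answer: Rational(1696766, 13909) ≈ 121.99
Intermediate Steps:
L = Rational(49, 132) (L = Mul(-49, Pow(-132, -1)) = Mul(-49, Rational(-1, 132)) = Rational(49, 132) ≈ 0.37121)
d = -116
Function('w')(h) = Add(6, Mul(-1, Pow(Add(Rational(49, 132), h), -1))) (Function('w')(h) = Add(6, Mul(-1, Pow(Add(h, Rational(49, 132)), -1))) = Add(6, Mul(-1, Pow(Add(Rational(49, 132), h), -1))))
Add(Function('w')(Add(16, 89)), Mul(-1, Function('v')(d))) = Add(Mul(18, Pow(Add(49, Mul(132, Add(16, 89))), -1), Add(9, Mul(44, Add(16, 89)))), Mul(-1, -116)) = Add(Mul(18, Pow(Add(49, Mul(132, 105)), -1), Add(9, Mul(44, 105))), 116) = Add(Mul(18, Pow(Add(49, 13860), -1), Add(9, 4620)), 116) = Add(Mul(18, Pow(13909, -1), 4629), 116) = Add(Mul(18, Rational(1, 13909), 4629), 116) = Add(Rational(83322, 13909), 116) = Rational(1696766, 13909)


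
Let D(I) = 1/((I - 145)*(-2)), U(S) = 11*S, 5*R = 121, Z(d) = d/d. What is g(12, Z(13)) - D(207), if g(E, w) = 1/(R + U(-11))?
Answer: -17/7502 ≈ -0.0022661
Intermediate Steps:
Z(d) = 1
R = 121/5 (R = (⅕)*121 = 121/5 ≈ 24.200)
g(E, w) = -5/484 (g(E, w) = 1/(121/5 + 11*(-11)) = 1/(121/5 - 121) = 1/(-484/5) = -5/484)
D(I) = -1/(2*(-145 + I)) (D(I) = -½/(-145 + I) = -1/(2*(-145 + I)))
g(12, Z(13)) - D(207) = -5/484 - (-1)/(-290 + 2*207) = -5/484 - (-1)/(-290 + 414) = -5/484 - (-1)/124 = -5/484 - 1*(-1/124) = -5/484 + 1/124 = -17/7502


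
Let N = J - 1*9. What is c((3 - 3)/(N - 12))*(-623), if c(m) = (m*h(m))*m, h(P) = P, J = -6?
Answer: 0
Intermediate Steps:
N = -15 (N = -6 - 1*9 = -6 - 9 = -15)
c(m) = m³ (c(m) = (m*m)*m = m²*m = m³)
c((3 - 3)/(N - 12))*(-623) = ((3 - 3)/(-15 - 12))³*(-623) = (0/(-27))³*(-623) = (0*(-1/27))³*(-623) = 0³*(-623) = 0*(-623) = 0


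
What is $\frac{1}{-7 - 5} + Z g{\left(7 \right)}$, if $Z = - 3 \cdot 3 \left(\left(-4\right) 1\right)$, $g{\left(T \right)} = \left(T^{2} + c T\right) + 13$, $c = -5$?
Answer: $\frac{11663}{12} \approx 971.92$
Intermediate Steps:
$g{\left(T \right)} = 13 + T^{2} - 5 T$ ($g{\left(T \right)} = \left(T^{2} - 5 T\right) + 13 = 13 + T^{2} - 5 T$)
$Z = 36$ ($Z = - 3 \cdot 3 \left(-4\right) = \left(-3\right) \left(-12\right) = 36$)
$\frac{1}{-7 - 5} + Z g{\left(7 \right)} = \frac{1}{-7 - 5} + 36 \left(13 + 7^{2} - 35\right) = \frac{1}{-12} + 36 \left(13 + 49 - 35\right) = - \frac{1}{12} + 36 \cdot 27 = - \frac{1}{12} + 972 = \frac{11663}{12}$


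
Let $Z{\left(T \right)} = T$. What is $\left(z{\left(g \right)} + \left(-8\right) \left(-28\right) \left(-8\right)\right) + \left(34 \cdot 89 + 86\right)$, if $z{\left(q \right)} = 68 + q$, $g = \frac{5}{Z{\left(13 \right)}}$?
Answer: $\frac{18049}{13} \approx 1388.4$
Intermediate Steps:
$g = \frac{5}{13} \approx 0.38462$
$\left(z{\left(g \right)} + \left(-8\right) \left(-28\right) \left(-8\right)\right) + \left(34 \cdot 89 + 86\right) = \left(\left(68 + \frac{5}{13}\right) + \left(-8\right) \left(-28\right) \left(-8\right)\right) + \left(34 \cdot 89 + 86\right) = \left(\frac{889}{13} + 224 \left(-8\right)\right) + \left(3026 + 86\right) = \left(\frac{889}{13} - 1792\right) + 3112 = - \frac{22407}{13} + 3112 = \frac{18049}{13}$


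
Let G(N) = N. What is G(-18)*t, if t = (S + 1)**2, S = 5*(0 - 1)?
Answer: -288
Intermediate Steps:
S = -5 (S = 5*(-1) = -5)
t = 16 (t = (-5 + 1)**2 = (-4)**2 = 16)
G(-18)*t = -18*16 = -288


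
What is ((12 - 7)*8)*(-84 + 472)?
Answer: 15520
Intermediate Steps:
((12 - 7)*8)*(-84 + 472) = (5*8)*388 = 40*388 = 15520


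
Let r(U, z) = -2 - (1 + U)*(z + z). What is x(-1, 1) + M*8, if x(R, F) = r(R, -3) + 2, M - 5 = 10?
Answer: 120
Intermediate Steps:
M = 15 (M = 5 + 10 = 15)
r(U, z) = -2 - 2*z*(1 + U) (r(U, z) = -2 - (1 + U)*2*z = -2 - 2*z*(1 + U))
x(R, F) = 6 + 6*R (x(R, F) = (-2 - 2*(-3) - 2*R*(-3)) + 2 = (-2 + 6 + 6*R) + 2 = (4 + 6*R) + 2 = 6 + 6*R)
x(-1, 1) + M*8 = (6 + 6*(-1)) + 15*8 = (6 - 6) + 120 = 0 + 120 = 120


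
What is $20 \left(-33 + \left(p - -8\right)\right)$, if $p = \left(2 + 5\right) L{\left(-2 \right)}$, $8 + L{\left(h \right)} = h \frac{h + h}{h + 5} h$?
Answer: $- \frac{7100}{3} \approx -2366.7$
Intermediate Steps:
$L{\left(h \right)} = -8 + \frac{2 h^{3}}{5 + h}$ ($L{\left(h \right)} = -8 + h \frac{h + h}{h + 5} h = -8 + h \frac{2 h}{5 + h} h = -8 + \frac{2 h^{2}}{5 + h} h = -8 + \frac{2 h^{3}}{5 + h}$)
$p = - \frac{280}{3}$ ($p = \left(2 + 5\right) \frac{2 \left(-20 + \left(-2\right)^{3} - -8\right)}{5 - 2} = 7 \frac{2 \left(-20 - 8 + 8\right)}{3} = 7 \cdot 2 \cdot \frac{1}{3} \left(-20\right) = 7 \left(- \frac{40}{3}\right) = - \frac{280}{3} \approx -93.333$)
$20 \left(-33 + \left(p - -8\right)\right) = 20 \left(-33 - \frac{256}{3}\right) = 20 \left(- \frac{355}{3}\right) = - \frac{7100}{3}$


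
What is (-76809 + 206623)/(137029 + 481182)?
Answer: 129814/618211 ≈ 0.20998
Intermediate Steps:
(-76809 + 206623)/(137029 + 481182) = 129814/618211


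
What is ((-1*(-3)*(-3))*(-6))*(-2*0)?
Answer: 0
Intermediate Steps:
((-1*(-3)*(-3))*(-6))*(-2*0) = ((3*(-3))*(-6))*0 = -9*(-6)*0 = 54*0 = 0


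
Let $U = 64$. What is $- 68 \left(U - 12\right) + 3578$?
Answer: $42$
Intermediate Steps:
$- 68 \left(U - 12\right) + 3578 = - 68 \left(64 - 12\right) + 3578 = \left(-68\right) 52 + 3578 = -3536 + 3578 = 42$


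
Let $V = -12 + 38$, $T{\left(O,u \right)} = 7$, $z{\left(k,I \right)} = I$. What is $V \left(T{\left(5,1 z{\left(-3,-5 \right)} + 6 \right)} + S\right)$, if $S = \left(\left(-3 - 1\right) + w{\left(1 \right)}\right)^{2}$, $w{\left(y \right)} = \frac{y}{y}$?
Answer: $416$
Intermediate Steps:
$w{\left(y \right)} = 1$
$V = 26$
$S = 9$ ($S = \left(\left(-3 - 1\right) + 1\right)^{2} = \left(-4 + 1\right)^{2} = \left(-3\right)^{2} = 9$)
$V \left(T{\left(5,1 z{\left(-3,-5 \right)} + 6 \right)} + S\right) = 26 \left(7 + 9\right) = 26 \cdot 16 = 416$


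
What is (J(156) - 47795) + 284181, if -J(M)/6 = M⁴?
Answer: -3553208990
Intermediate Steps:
J(M) = -6*M⁴
(J(156) - 47795) + 284181 = (-6*156⁴ - 47795) + 284181 = (-6*592240896 - 47795) + 284181 = (-3553445376 - 47795) + 284181 = -3553493171 + 284181 = -3553208990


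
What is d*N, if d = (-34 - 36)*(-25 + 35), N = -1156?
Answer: 809200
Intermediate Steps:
d = -700 (d = -70*10 = -700)
d*N = -700*(-1156) = 809200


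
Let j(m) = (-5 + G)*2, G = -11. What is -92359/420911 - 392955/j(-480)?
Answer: 165396126517/13469152 ≈ 12280.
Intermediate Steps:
j(m) = -32 (j(m) = (-5 - 11)*2 = -16*2 = -32)
-92359/420911 - 392955/j(-480) = -92359/420911 - 392955/(-32) = -92359*1/420911 - 392955*(-1/32) = -92359/420911 + 392955/32 = 165396126517/13469152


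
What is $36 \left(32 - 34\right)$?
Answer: $-72$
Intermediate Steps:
$36 \left(32 - 34\right) = 36 \left(-2\right) = -72$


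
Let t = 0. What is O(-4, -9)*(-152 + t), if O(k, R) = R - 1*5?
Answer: 2128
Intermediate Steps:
O(k, R) = -5 + R (O(k, R) = R - 5 = -5 + R)
O(-4, -9)*(-152 + t) = (-5 - 9)*(-152 + 0) = -14*(-152) = 2128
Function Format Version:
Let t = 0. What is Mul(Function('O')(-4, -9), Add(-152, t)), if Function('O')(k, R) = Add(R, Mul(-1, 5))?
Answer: 2128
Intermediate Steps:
Function('O')(k, R) = Add(-5, R) (Function('O')(k, R) = Add(R, -5) = Add(-5, R))
Mul(Function('O')(-4, -9), Add(-152, t)) = Mul(Add(-5, -9), Add(-152, 0)) = Mul(-14, -152) = 2128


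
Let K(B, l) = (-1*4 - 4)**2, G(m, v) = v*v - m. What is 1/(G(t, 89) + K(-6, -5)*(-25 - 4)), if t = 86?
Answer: 1/5979 ≈ 0.00016725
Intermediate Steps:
G(m, v) = v**2 - m
K(B, l) = 64 (K(B, l) = (-4 - 4)**2 = (-8)**2 = 64)
1/(G(t, 89) + K(-6, -5)*(-25 - 4)) = 1/((89**2 - 1*86) + 64*(-25 - 4)) = 1/((7921 - 86) + 64*(-29)) = 1/(7835 - 1856) = 1/5979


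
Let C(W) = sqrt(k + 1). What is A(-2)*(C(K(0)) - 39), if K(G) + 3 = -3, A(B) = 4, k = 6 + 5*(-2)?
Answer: -156 + 4*I*sqrt(3) ≈ -156.0 + 6.9282*I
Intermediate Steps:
k = -4 (k = 6 - 10 = -4)
K(G) = -6 (K(G) = -3 - 3 = -6)
C(W) = I*sqrt(3) (C(W) = sqrt(-4 + 1) = sqrt(-3) = I*sqrt(3))
A(-2)*(C(K(0)) - 39) = 4*(I*sqrt(3) - 39) = 4*(-39 + I*sqrt(3)) = -156 + 4*I*sqrt(3)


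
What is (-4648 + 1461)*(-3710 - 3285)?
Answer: 22293065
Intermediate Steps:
(-4648 + 1461)*(-3710 - 3285) = -3187*(-6995) = 22293065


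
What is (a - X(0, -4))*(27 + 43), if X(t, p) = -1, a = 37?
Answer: 2660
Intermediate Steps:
(a - X(0, -4))*(27 + 43) = (37 - 1*(-1))*(27 + 43) = (37 + 1)*70 = 38*70 = 2660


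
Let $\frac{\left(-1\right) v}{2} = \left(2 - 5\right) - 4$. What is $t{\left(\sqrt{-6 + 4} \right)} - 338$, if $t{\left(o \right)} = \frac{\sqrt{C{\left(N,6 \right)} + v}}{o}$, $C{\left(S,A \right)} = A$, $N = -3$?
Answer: $-338 - i \sqrt{10} \approx -338.0 - 3.1623 i$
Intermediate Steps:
$v = 14$ ($v = - 2 \left(\left(2 - 5\right) - 4\right) = - 2 \left(-3 - 4\right) = \left(-2\right) \left(-7\right) = 14$)
$t{\left(o \right)} = \frac{2 \sqrt{5}}{o}$ ($t{\left(o \right)} = \frac{\sqrt{6 + 14}}{o} = \frac{\sqrt{20}}{o} = \frac{2 \sqrt{5}}{o}$)
$t{\left(\sqrt{-6 + 4} \right)} - 338 = \frac{2 \sqrt{5}}{\sqrt{-6 + 4}} - 338 = \frac{2 \sqrt{5}}{\sqrt{-2}} - 338 = \frac{2 \sqrt{5}}{i \sqrt{2}} - 338 = 2 \sqrt{5} \left(- \frac{i \sqrt{2}}{2}\right) - 338 = - i \sqrt{10} - 338 = -338 - i \sqrt{10}$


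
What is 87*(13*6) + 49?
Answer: 6835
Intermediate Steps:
87*(13*6) + 49 = 87*78 + 49 = 6786 + 49 = 6835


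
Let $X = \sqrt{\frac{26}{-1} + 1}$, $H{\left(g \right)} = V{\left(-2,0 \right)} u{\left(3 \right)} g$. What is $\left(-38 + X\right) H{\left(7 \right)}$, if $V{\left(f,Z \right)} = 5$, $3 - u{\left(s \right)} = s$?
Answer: $0$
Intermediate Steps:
$u{\left(s \right)} = 3 - s$
$H{\left(g \right)} = 0$ ($H{\left(g \right)} = 5 \left(3 - 3\right) g = 5 \cdot 0 g = 0 g = 0$)
$X = 5 i$ ($X = \sqrt{26 \left(-1\right) + 1} = \sqrt{-26 + 1} = \sqrt{-25} = 5 i \approx 5.0 i$)
$\left(-38 + X\right) H{\left(7 \right)} = \left(-38 + 5 i\right) 0 = 0$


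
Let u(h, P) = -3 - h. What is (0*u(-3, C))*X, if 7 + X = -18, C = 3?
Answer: 0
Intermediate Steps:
X = -25 (X = -7 - 18 = -25)
(0*u(-3, C))*X = (0*(-3 - 1*(-3)))*(-25) = (0*(-3 + 3))*(-25) = (0*0)*(-25) = 0*(-25) = 0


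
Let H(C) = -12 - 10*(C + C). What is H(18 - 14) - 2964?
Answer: -3056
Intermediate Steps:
H(C) = -12 - 20*C
H(18 - 14) - 2964 = (-12 - 20*(18 - 14)) - 2964 = (-12 - 20*4) - 2964 = (-12 - 80) - 2964 = -92 - 2964 = -3056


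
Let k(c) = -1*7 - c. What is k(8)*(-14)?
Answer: 210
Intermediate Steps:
k(c) = -7 - c
k(8)*(-14) = (-7 - 1*8)*(-14) = (-7 - 8)*(-14) = -15*(-14) = 210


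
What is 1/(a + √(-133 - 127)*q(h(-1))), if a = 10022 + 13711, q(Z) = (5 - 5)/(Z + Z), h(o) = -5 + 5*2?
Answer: 1/23733 ≈ 4.2135e-5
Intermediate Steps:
h(o) = 5 (h(o) = -5 + 10 = 5)
q(Z) = 0 (q(Z) = 0/((2*Z)) = 0*(1/(2*Z)) = 0)
a = 23733
1/(a + √(-133 - 127)*q(h(-1))) = 1/(23733 + √(-133 - 127)*0) = 1/(23733 + √(-260)*0) = 1/(23733 + (2*I*√65)*0) = 1/(23733 + 0) = 1/23733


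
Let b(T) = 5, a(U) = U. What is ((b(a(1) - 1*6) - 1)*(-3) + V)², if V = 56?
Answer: 1936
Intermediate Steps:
((b(a(1) - 1*6) - 1)*(-3) + V)² = ((5 - 1)*(-3) + 56)² = (4*(-3) + 56)² = (-12 + 56)² = 44² = 1936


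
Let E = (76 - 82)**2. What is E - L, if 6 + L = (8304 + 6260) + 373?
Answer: -14895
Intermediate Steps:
E = 36 (E = (-6)**2 = 36)
L = 14931 (L = -6 + ((8304 + 6260) + 373) = -6 + (14564 + 373) = -6 + 14937 = 14931)
E - L = 36 - 1*14931 = 36 - 14931 = -14895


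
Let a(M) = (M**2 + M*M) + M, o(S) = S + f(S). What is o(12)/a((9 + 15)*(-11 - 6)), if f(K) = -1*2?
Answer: 1/33252 ≈ 3.0073e-5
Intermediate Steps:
f(K) = -2
o(S) = -2 + S (o(S) = S - 2 = -2 + S)
a(M) = M + 2*M**2 (a(M) = (M**2 + M**2) + M = 2*M**2 + M = M + 2*M**2)
o(12)/a((9 + 15)*(-11 - 6)) = (-2 + 12)/((((9 + 15)*(-11 - 6))*(1 + 2*((9 + 15)*(-11 - 6))))) = 10/(((24*(-17))*(1 + 2*(24*(-17))))) = 10/((-408*(1 + 2*(-408)))) = 10/((-408*(1 - 816))) = 10/((-408*(-815))) = 10/332520 = 10*(1/332520) = 1/33252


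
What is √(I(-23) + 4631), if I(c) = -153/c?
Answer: √2453318/23 ≈ 68.100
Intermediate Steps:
√(I(-23) + 4631) = √(-153/(-23) + 4631) = √(-153*(-1/23) + 4631) = √(153/23 + 4631) = √(106666/23) = √2453318/23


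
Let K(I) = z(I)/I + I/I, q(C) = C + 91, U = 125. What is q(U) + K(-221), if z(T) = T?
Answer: 218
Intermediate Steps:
q(C) = 91 + C
K(I) = 2 (K(I) = I/I + I/I = 1 + 1 = 2)
q(U) + K(-221) = (91 + 125) + 2 = 216 + 2 = 218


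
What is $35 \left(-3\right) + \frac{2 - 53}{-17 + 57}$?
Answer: $- \frac{4251}{40} \approx -106.28$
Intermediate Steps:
$35 \left(-3\right) + \frac{2 - 53}{-17 + 57} = -105 - \frac{51}{40} = - \frac{4251}{40}$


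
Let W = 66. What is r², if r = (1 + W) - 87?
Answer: 400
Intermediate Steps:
r = -20 (r = (1 + 66) - 87 = 67 - 87 = -20)
r² = (-20)² = 400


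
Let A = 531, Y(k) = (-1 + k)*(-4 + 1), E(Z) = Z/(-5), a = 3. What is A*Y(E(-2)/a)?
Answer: 6903/5 ≈ 1380.6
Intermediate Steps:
E(Z) = -Z/5 (E(Z) = Z*(-1/5) = -Z/5)
Y(k) = 3 - 3*k (Y(k) = (-1 + k)*(-3) = 3 - 3*k)
A*Y(E(-2)/a) = 531*(3 - 3*(-1/5*(-2))/3) = 531*(3 - 6/(5*3)) = 531*(3 - 3*2/15) = 531*(3 - 2/5) = 531*(13/5) = 6903/5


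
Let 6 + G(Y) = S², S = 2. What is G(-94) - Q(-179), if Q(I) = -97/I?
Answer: -455/179 ≈ -2.5419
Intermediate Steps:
G(Y) = -2 (G(Y) = -6 + 2² = -6 + 4 = -2)
G(-94) - Q(-179) = -2 - (-97)/(-179) = -2 - (-97)*(-1)/179 = -2 - 1*97/179 = -2 - 97/179 = -455/179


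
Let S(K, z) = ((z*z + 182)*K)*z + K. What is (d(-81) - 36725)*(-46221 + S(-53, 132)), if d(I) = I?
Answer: 4535156187100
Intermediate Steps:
S(K, z) = K + K*z*(182 + z²) (S(K, z) = ((z² + 182)*K)*z + K = ((182 + z²)*K)*z + K = (K*(182 + z²))*z + K = K*z*(182 + z²) + K = K + K*z*(182 + z²))
(d(-81) - 36725)*(-46221 + S(-53, 132)) = (-81 - 36725)*(-46221 - 53*(1 + 132³ + 182*132)) = -36806*(-46221 - 53*(1 + 2299968 + 24024)) = -36806*(-46221 - 53*2323993) = -36806*(-46221 - 123171629) = -36806*(-123217850) = 4535156187100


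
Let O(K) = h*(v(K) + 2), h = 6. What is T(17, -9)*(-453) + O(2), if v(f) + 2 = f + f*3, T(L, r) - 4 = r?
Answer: 2313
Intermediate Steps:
T(L, r) = 4 + r
v(f) = -2 + 4*f (v(f) = -2 + (f + f*3) = -2 + (f + 3*f) = -2 + 4*f)
O(K) = 24*K (O(K) = 6*((-2 + 4*K) + 2) = 6*(4*K) = 24*K)
T(17, -9)*(-453) + O(2) = (4 - 9)*(-453) + 24*2 = -5*(-453) + 48 = 2265 + 48 = 2313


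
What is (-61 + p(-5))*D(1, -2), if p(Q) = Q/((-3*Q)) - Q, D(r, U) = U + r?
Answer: 169/3 ≈ 56.333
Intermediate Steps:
p(Q) = -1/3 - Q (p(Q) = Q*(-1/(3*Q)) - Q = -1/3 - Q)
(-61 + p(-5))*D(1, -2) = (-61 + (-1/3 - 1*(-5)))*(-2 + 1) = (-61 + (-1/3 + 5))*(-1) = (-61 + 14/3)*(-1) = -169/3*(-1) = 169/3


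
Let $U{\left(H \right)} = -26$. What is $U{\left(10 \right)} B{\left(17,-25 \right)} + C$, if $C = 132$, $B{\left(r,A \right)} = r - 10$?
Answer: $-50$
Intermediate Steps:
$B{\left(r,A \right)} = -10 + r$
$U{\left(10 \right)} B{\left(17,-25 \right)} + C = - 26 \left(-10 + 17\right) + 132 = \left(-26\right) 7 + 132 = -182 + 132 = -50$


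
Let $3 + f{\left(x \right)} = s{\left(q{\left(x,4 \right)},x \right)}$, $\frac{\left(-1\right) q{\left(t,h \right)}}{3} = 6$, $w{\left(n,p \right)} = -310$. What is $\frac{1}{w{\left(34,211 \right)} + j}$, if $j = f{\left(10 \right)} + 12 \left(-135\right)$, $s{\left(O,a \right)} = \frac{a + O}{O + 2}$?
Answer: $- \frac{2}{3865} \approx -0.00051746$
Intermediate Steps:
$q{\left(t,h \right)} = -18$ ($q{\left(t,h \right)} = \left(-3\right) 6 = -18$)
$s{\left(O,a \right)} = \frac{O + a}{2 + O}$
$f{\left(x \right)} = - \frac{15}{8} - \frac{x}{16}$ ($f{\left(x \right)} = -3 + \frac{-18 + x}{2 - 18} = -3 + \frac{-18 + x}{-16} = -3 - \frac{-18 + x}{16} = -3 - \left(- \frac{9}{8} + \frac{x}{16}\right) = - \frac{15}{8} - \frac{x}{16}$)
$j = - \frac{3245}{2}$ ($j = \left(- \frac{15}{8} - \frac{5}{8}\right) + 12 \left(-135\right) = \left(- \frac{15}{8} - \frac{5}{8}\right) - 1620 = - \frac{5}{2} - 1620 = - \frac{3245}{2} \approx -1622.5$)
$\frac{1}{w{\left(34,211 \right)} + j} = \frac{1}{-310 - \frac{3245}{2}} = \frac{1}{- \frac{3865}{2}} = - \frac{2}{3865}$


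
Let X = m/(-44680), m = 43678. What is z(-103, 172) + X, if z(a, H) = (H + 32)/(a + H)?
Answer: 1016823/513820 ≈ 1.9789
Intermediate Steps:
z(a, H) = (32 + H)/(H + a)
X = -21839/22340 (X = 43678/(-44680) = 43678*(-1/44680) = -21839/22340 ≈ -0.97757)
z(-103, 172) + X = (32 + 172)/(172 - 103) - 21839/22340 = 204/69 - 21839/22340 = (1/69)*204 - 21839/22340 = 68/23 - 21839/22340 = 1016823/513820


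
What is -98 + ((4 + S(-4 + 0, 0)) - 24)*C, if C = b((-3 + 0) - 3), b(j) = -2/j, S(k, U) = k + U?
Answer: -106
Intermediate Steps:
S(k, U) = U + k
C = ⅓ (C = -2/((-3 + 0) - 3) = -2/(-3 - 3) = -2/(-6) = -2*(-⅙) = ⅓ ≈ 0.33333)
-98 + ((4 + S(-4 + 0, 0)) - 24)*C = -98 + ((4 + (0 + (-4 + 0))) - 24)*(⅓) = -98 + ((4 + (0 - 4)) - 24)*(⅓) = -98 + ((4 - 4) - 24)*(⅓) = -98 + (0 - 24)*(⅓) = -98 - 24*⅓ = -98 - 8 = -106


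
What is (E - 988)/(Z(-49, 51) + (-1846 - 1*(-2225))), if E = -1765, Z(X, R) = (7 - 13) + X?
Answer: -2753/324 ≈ -8.4969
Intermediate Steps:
Z(X, R) = -6 + X
(E - 988)/(Z(-49, 51) + (-1846 - 1*(-2225))) = (-1765 - 988)/((-6 - 49) + (-1846 - 1*(-2225))) = -2753/(-55 + (-1846 + 2225)) = -2753/(-55 + 379) = -2753/324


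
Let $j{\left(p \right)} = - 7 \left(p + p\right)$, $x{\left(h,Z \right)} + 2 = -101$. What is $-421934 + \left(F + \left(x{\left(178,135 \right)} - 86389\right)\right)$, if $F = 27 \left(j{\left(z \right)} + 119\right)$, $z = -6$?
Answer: $-502945$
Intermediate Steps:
$x{\left(h,Z \right)} = -103$ ($x{\left(h,Z \right)} = -2 - 101 = -103$)
$j{\left(p \right)} = - 14 p$ ($j{\left(p \right)} = - 7 \cdot 2 p = - 14 p$)
$F = 5481$ ($F = 27 \left(\left(-14\right) \left(-6\right) + 119\right) = 27 \left(84 + 119\right) = 27 \cdot 203 = 5481$)
$-421934 + \left(F + \left(x{\left(178,135 \right)} - 86389\right)\right) = -421934 + \left(5481 - 86492\right) = -421934 - 81011 = -502945$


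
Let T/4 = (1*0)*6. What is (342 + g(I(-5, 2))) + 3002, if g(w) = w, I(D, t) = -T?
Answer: 3344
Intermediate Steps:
T = 0 (T = 4*((1*0)*6) = 4*(0*6) = 4*0 = 0)
I(D, t) = 0 (I(D, t) = -1*0 = 0)
(342 + g(I(-5, 2))) + 3002 = (342 + 0) + 3002 = 342 + 3002 = 3344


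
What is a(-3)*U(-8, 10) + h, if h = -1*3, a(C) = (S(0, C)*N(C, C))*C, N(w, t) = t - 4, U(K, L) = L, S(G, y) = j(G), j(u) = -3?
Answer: -633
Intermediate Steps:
S(G, y) = -3
N(w, t) = -4 + t
a(C) = C*(12 - 3*C) (a(C) = (-3*(-4 + C))*C = (12 - 3*C)*C = C*(12 - 3*C))
h = -3
a(-3)*U(-8, 10) + h = (3*(-3)*(4 - 1*(-3)))*10 - 3 = (3*(-3)*(4 + 3))*10 - 3 = (3*(-3)*7)*10 - 3 = -63*10 - 3 = -630 - 3 = -633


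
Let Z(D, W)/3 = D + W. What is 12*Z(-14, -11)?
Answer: -900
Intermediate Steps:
Z(D, W) = 3*D + 3*W (Z(D, W) = 3*(D + W) = 3*D + 3*W)
12*Z(-14, -11) = 12*(3*(-14) + 3*(-11)) = 12*(-42 - 33) = 12*(-75) = -900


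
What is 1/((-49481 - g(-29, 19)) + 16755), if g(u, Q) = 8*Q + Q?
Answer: -1/32897 ≈ -3.0398e-5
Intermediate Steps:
g(u, Q) = 9*Q
1/((-49481 - g(-29, 19)) + 16755) = 1/((-49481 - 9*19) + 16755) = 1/((-49481 - 1*171) + 16755) = 1/((-49481 - 171) + 16755) = 1/(-49652 + 16755) = 1/(-32897) = -1/32897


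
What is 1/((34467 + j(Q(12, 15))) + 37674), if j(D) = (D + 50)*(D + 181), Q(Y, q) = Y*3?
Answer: 1/90803 ≈ 1.1013e-5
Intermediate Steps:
Q(Y, q) = 3*Y
j(D) = (50 + D)*(181 + D)
1/((34467 + j(Q(12, 15))) + 37674) = 1/((34467 + (9050 + (3*12)**2 + 231*(3*12))) + 37674) = 1/((34467 + (9050 + 36**2 + 231*36)) + 37674) = 1/((34467 + (9050 + 1296 + 8316)) + 37674) = 1/((34467 + 18662) + 37674) = 1/(53129 + 37674) = 1/90803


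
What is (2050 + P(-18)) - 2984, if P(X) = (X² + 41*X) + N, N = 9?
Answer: -1339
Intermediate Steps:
P(X) = 9 + X² + 41*X (P(X) = (X² + 41*X) + 9 = 9 + X² + 41*X)
(2050 + P(-18)) - 2984 = (2050 + (9 + (-18)² + 41*(-18))) - 2984 = (2050 + (9 + 324 - 738)) - 2984 = (2050 - 405) - 2984 = 1645 - 2984 = -1339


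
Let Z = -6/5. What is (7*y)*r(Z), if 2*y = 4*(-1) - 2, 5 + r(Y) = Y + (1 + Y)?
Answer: 672/5 ≈ 134.40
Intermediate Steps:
Z = -6/5 (Z = -6*⅕ = -6/5 ≈ -1.2000)
r(Y) = -4 + 2*Y (r(Y) = -5 + (Y + (1 + Y)) = -5 + (1 + 2*Y) = -4 + 2*Y)
y = -3 (y = (4*(-1) - 2)/2 = (-4 - 2)/2 = (½)*(-6) = -3)
(7*y)*r(Z) = (7*(-3))*(-4 + 2*(-6/5)) = -21*(-4 - 12/5) = -21*(-32/5) = 672/5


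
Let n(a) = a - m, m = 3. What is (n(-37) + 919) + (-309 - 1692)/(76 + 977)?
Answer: 307862/351 ≈ 877.10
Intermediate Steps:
n(a) = -3 + a (n(a) = a - 1*3 = a - 3 = -3 + a)
(n(-37) + 919) + (-309 - 1692)/(76 + 977) = ((-3 - 37) + 919) + (-309 - 1692)/(76 + 977) = (-40 + 919) - 2001/1053 = 879 - 2001*1/1053 = 879 - 667/351 = 307862/351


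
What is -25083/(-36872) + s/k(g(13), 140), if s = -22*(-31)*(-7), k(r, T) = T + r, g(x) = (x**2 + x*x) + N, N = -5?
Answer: -14923879/1585496 ≈ -9.4128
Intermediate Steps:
g(x) = -5 + 2*x**2 (g(x) = (x**2 + x*x) - 5 = (x**2 + x**2) - 5 = 2*x**2 - 5 = -5 + 2*x**2)
s = -4774 (s = 682*(-7) = -4774)
-25083/(-36872) + s/k(g(13), 140) = -25083/(-36872) - 4774/(140 + (-5 + 2*13**2)) = -25083*(-1/36872) - 4774/(140 + (-5 + 2*169)) = 25083/36872 - 4774/(140 + (-5 + 338)) = 25083/36872 - 4774/(140 + 333) = 25083/36872 - 4774/473 = 25083/36872 - 4774*1/473 = 25083/36872 - 434/43 = -14923879/1585496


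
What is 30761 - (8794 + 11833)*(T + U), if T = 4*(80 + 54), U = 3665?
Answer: -86623266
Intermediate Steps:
T = 536 (T = 4*134 = 536)
30761 - (8794 + 11833)*(T + U) = 30761 - (8794 + 11833)*(536 + 3665) = 30761 - 20627*4201 = 30761 - 1*86654027 = 30761 - 86654027 = -86623266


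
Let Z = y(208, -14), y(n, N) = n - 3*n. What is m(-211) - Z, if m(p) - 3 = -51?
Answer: 368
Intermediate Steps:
y(n, N) = -2*n
Z = -416 (Z = -2*208 = -416)
m(p) = -48 (m(p) = 3 - 51 = -48)
m(-211) - Z = -48 - 1*(-416) = -48 + 416 = 368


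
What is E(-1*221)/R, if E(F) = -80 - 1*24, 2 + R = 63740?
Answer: -52/31869 ≈ -0.0016317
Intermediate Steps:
R = 63738 (R = -2 + 63740 = 63738)
E(F) = -104 (E(F) = -80 - 24 = -104)
E(-1*221)/R = -104/63738 = -104*1/63738 = -52/31869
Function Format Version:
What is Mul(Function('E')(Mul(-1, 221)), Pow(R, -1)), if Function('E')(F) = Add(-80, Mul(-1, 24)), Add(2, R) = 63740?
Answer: Rational(-52, 31869) ≈ -0.0016317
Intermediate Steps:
R = 63738 (R = Add(-2, 63740) = 63738)
Function('E')(F) = -104 (Function('E')(F) = Add(-80, -24) = -104)
Mul(Function('E')(Mul(-1, 221)), Pow(R, -1)) = Mul(-104, Pow(63738, -1)) = Mul(-104, Rational(1, 63738)) = Rational(-52, 31869)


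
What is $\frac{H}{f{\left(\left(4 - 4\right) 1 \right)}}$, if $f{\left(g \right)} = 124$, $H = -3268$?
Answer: $- \frac{817}{31} \approx -26.355$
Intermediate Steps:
$\frac{H}{f{\left(\left(4 - 4\right) 1 \right)}} = - \frac{3268}{124} = \left(-3268\right) \frac{1}{124} = - \frac{817}{31}$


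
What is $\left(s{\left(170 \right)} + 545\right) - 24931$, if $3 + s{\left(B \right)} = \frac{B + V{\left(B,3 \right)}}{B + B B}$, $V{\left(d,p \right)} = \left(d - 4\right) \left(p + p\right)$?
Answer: $- \frac{354493532}{14535} \approx -24389.0$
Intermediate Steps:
$V{\left(d,p \right)} = 2 p \left(-4 + d\right)$ ($V{\left(d,p \right)} = \left(-4 + d\right) 2 p = 2 p \left(-4 + d\right)$)
$s{\left(B \right)} = -3 + \frac{-24 + 7 B}{B + B^{2}}$ ($s{\left(B \right)} = -3 + \frac{B + 2 \cdot 3 \left(-4 + B\right)}{B + B B} = -3 + \frac{B + \left(-24 + 6 B\right)}{B + B^{2}} = -3 + \frac{-24 + 7 B}{B + B^{2}}$)
$\left(s{\left(170 \right)} + 545\right) - 24931 = \left(\frac{-24 - 3 \cdot 170^{2} + 4 \cdot 170}{170 \left(1 + 170\right)} + 545\right) - 24931 = \left(\frac{-24 - 86700 + 680}{170 \cdot 171} + 545\right) - 24931 = \left(\frac{1}{170} \cdot \frac{1}{171} \left(-24 - 86700 + 680\right) + 545\right) - 24931 = \left(\frac{1}{170} \cdot \frac{1}{171} \left(-86044\right) + 545\right) - 24931 = \left(- \frac{43022}{14535} + 545\right) - 24931 = \frac{7878553}{14535} - 24931 = - \frac{354493532}{14535}$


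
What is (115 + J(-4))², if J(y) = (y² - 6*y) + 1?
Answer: 24336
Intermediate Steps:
J(y) = 1 + y² - 6*y
(115 + J(-4))² = (115 + (1 + (-4)² - 6*(-4)))² = (115 + (1 + 16 + 24))² = (115 + 41)² = 156² = 24336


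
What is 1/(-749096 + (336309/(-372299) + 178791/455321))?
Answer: -169515552979/126983509239196664 ≈ -1.3349e-6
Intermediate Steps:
1/(-749096 + (336309/(-372299) + 178791/455321)) = 1/(-749096 + (336309*(-1/372299) + 178791*(1/455321))) = 1/(-749096 + (-336309/372299 + 178791/455321)) = 1/(-749096 - 86564839680/169515552979) = 1/(-126983509239196664/169515552979) = -169515552979/126983509239196664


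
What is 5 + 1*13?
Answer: 18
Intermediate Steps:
5 + 1*13 = 5 + 13 = 18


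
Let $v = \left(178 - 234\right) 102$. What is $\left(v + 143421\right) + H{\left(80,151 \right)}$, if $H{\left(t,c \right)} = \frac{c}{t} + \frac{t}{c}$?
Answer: $\frac{1663553921}{12080} \approx 1.3771 \cdot 10^{5}$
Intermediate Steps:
$v = -5712$ ($v = \left(-56\right) 102 = -5712$)
$\left(v + 143421\right) + H{\left(80,151 \right)} = \left(-5712 + 143421\right) + \left(\frac{151}{80} + \frac{80}{151}\right) = 137709 + \left(151 \cdot \frac{1}{80} + 80 \cdot \frac{1}{151}\right) = 137709 + \left(\frac{151}{80} + \frac{80}{151}\right) = 137709 + \frac{29201}{12080} = \frac{1663553921}{12080}$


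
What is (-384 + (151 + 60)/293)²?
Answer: 12611514601/85849 ≈ 1.4690e+5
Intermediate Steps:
(-384 + (151 + 60)/293)² = (-384 + 211*(1/293))² = (-384 + 211/293)² = (-112301/293)² = 12611514601/85849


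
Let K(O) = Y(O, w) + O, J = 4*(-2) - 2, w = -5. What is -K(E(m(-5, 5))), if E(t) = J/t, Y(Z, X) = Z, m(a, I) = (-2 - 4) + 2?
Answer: -5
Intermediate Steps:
m(a, I) = -4 (m(a, I) = -6 + 2 = -4)
J = -10 (J = -8 - 2 = -10)
E(t) = -10/t
K(O) = 2*O (K(O) = O + O = 2*O)
-K(E(m(-5, 5))) = -2*(-10/(-4)) = -2*(-10*(-1/4)) = -2*5/2 = -1*5 = -5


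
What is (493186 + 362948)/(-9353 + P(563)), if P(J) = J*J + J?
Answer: 856134/308179 ≈ 2.7780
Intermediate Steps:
P(J) = J + J**2 (P(J) = J**2 + J = J + J**2)
(493186 + 362948)/(-9353 + P(563)) = (493186 + 362948)/(-9353 + 563*(1 + 563)) = 856134/(-9353 + 563*564) = 856134/(-9353 + 317532) = 856134/308179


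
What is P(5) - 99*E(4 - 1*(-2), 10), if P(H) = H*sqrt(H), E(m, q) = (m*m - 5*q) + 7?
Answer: 693 + 5*sqrt(5) ≈ 704.18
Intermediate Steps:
E(m, q) = 7 + m**2 - 5*q (E(m, q) = (m**2 - 5*q) + 7 = 7 + m**2 - 5*q)
P(H) = H**(3/2)
P(5) - 99*E(4 - 1*(-2), 10) = 5**(3/2) - 99*(7 + (4 - 1*(-2))**2 - 5*10) = 5*sqrt(5) - 99*(7 + (4 + 2)**2 - 50) = 5*sqrt(5) - 99*(7 + 6**2 - 50) = 5*sqrt(5) - 99*(7 + 36 - 50) = 5*sqrt(5) - 99*(-7) = 5*sqrt(5) + 693 = 693 + 5*sqrt(5)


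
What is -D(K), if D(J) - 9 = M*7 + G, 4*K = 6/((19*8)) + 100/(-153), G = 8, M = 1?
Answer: -24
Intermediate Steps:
K = -7141/46512 (K = (6/((19*8)) + 100/(-153))/4 = (6/152 + 100*(-1/153))/4 = (6*(1/152) - 100/153)/4 = (3/76 - 100/153)/4 = (¼)*(-7141/11628) = -7141/46512 ≈ -0.15353)
D(J) = 24 (D(J) = 9 + (1*7 + 8) = 9 + (7 + 8) = 9 + 15 = 24)
-D(K) = -1*24 = -24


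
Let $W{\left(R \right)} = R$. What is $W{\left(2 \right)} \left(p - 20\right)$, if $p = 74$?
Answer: $108$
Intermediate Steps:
$W{\left(2 \right)} \left(p - 20\right) = 2 \left(74 - 20\right) = 2 \cdot 54 = 108$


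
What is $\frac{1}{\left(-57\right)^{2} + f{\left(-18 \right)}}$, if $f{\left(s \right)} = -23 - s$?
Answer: $\frac{1}{3244} \approx 0.00030826$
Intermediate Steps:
$\frac{1}{\left(-57\right)^{2} + f{\left(-18 \right)}} = \frac{1}{\left(-57\right)^{2} - 5} = \frac{1}{3249 + \left(-23 + 18\right)} = \frac{1}{3249 - 5} = \frac{1}{3244}$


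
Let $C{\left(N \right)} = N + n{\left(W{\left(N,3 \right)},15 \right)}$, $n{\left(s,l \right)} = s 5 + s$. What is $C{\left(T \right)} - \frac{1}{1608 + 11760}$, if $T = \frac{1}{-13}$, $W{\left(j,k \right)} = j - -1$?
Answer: $\frac{949115}{173784} \approx 5.4615$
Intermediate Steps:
$W{\left(j,k \right)} = 1 + j$ ($W{\left(j,k \right)} = j + 1 = 1 + j$)
$n{\left(s,l \right)} = 6 s$ ($n{\left(s,l \right)} = 5 s + s = 6 s$)
$T = - \frac{1}{13} \approx -0.076923$
$C{\left(N \right)} = 6 + 7 N$ ($C{\left(N \right)} = N + 6 \left(1 + N\right) = N + \left(6 + 6 N\right) = 6 + 7 N$)
$C{\left(T \right)} - \frac{1}{1608 + 11760} = \left(6 + 7 \left(- \frac{1}{13}\right)\right) - \frac{1}{1608 + 11760} = \left(6 - \frac{7}{13}\right) - \frac{1}{13368} = \frac{71}{13} - \frac{1}{13368} = \frac{949115}{173784}$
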